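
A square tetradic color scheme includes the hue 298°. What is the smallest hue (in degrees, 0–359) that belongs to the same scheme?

A square tetradic scheme places four hues every 90°.
The full set through 298° is {28°, 118°, 208°, 298°}.

28°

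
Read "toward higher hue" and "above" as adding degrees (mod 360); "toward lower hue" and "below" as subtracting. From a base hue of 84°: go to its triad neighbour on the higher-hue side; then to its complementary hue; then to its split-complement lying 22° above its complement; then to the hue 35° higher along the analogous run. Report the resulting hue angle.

261°

+120° (triadic ↑): 84 + 120 = 204°
+180° (complement): 204 + 180 = 384 → 384 − 360 = 24°
+202° (split-comp 22° ↑): 24 + 202 = 226°
+35° (analog 35° ↑): 226 + 35 = 261°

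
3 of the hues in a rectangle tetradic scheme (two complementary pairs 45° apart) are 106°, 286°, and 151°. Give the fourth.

A rectangular tetradic uses two complementary pairs 45° apart: offsets 0°, 45°, 180°, 225°.
Among {106°, 151°, 286°}, 106° and 286° are a 180° pair.
The remaining hue 151° needs its own complement: 151 + 180 = 331°

331°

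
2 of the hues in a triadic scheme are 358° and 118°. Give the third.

A triad places three hues 120° apart.
The full set through 118° is {118°, 238°, 358°}.
Given {118°, 358°}, the missing hue is 238°.

238°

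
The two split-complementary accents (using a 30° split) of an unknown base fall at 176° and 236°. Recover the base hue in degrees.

26°

The accents sit 30° either side of the complement, so the complement is their short-arc midpoint on the wheel.
Short-arc midpoint of 176° and 236°: 206°.
Base is 180° from the complement: 206 − 180 = 26°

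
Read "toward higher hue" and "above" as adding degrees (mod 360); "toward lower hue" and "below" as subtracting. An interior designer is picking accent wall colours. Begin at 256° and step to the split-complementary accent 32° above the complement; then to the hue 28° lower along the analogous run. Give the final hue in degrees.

256 + 212 = 468 → 468 − 360 = 108°   (split-comp 32° ↑)
108 − 28 = 80°   (analog 28° ↓)

80°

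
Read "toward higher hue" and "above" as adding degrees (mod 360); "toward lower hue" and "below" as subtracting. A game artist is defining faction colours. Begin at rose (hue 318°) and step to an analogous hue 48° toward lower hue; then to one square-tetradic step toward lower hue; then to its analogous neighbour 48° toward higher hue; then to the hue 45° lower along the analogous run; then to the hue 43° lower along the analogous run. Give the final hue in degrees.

318 − 48 = 270°   (analog 48° ↓)
270 − 90 = 180°   (square ↓)
180 + 48 = 228°   (analog 48° ↑)
228 − 45 = 183°   (analog 45° ↓)
183 − 43 = 140°   (analog 43° ↓)

140°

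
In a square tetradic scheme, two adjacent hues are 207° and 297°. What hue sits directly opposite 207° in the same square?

27°

A square tetradic scheme places four hues 90° apart; opposite corners are 180° apart.
207 + 180 = 387 → 387 − 360 = 27°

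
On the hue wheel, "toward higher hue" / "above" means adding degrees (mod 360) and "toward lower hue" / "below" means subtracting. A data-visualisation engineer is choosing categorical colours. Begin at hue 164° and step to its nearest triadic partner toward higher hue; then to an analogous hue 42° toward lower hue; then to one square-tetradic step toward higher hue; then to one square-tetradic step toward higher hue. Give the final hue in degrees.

+120° (triadic ↑): 164 + 120 = 284°
−42° (analog 42° ↓): 284 − 42 = 242°
+90° (square ↑): 242 + 90 = 332°
+90° (square ↑): 332 + 90 = 422 → 422 − 360 = 62°

62°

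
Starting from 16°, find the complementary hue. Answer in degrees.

The complement sits 180° across the wheel.
16 + 180 = 196°

196°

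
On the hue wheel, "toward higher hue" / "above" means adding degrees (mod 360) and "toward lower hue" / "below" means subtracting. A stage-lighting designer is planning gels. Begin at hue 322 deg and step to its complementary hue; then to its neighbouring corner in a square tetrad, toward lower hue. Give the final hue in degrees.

52°

complement +180°: 322 + 180 = 502 → 502 − 360 = 142°
square ↓ −90°: 142 − 90 = 52°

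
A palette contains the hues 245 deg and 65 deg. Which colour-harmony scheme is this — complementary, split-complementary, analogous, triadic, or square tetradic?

complementary

Sort the hues: 65°, 245°.
Successive gaps around the wheel: 180°, 180°.
Two hues 180° apart are complementary.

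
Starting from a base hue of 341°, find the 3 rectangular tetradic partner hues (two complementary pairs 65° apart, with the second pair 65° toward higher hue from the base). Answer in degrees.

341 + 65 = 406 → 406 − 360 = 46°
341 + 180 = 521 → 521 − 360 = 161°
341 + 245 = 586 → 586 − 360 = 226°

46°, 161°, 226°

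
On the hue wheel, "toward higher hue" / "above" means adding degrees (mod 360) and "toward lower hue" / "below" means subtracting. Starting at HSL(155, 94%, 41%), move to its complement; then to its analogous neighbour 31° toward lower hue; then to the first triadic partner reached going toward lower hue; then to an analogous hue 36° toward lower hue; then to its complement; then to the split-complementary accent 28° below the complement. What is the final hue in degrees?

155 + 180 = 335°   (complement)
335 − 31 = 304°   (analog 31° ↓)
304 − 120 = 184°   (triadic ↓)
184 − 36 = 148°   (analog 36° ↓)
148 + 180 = 328°   (complement)
328 + 152 = 480 → 480 − 360 = 120°   (split-comp 28° ↓)

120°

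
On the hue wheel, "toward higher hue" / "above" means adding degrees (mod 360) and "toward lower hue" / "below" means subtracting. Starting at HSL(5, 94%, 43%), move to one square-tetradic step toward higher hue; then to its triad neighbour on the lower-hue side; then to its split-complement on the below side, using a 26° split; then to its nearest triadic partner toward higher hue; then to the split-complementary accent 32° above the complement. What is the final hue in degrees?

5 + 90 = 95°   (square ↑)
95 − 120 = -25 → -25 + 360 = 335°   (triadic ↓)
335 + 154 = 489 → 489 − 360 = 129°   (split-comp 26° ↓)
129 + 120 = 249°   (triadic ↑)
249 + 212 = 461 → 461 − 360 = 101°   (split-comp 32° ↑)

101°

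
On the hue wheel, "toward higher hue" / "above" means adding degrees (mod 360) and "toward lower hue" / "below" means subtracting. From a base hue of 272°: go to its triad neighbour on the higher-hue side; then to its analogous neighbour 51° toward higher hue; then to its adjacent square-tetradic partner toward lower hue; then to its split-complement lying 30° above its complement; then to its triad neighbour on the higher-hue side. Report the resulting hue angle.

+120° (triadic ↑): 272 + 120 = 392 → 392 − 360 = 32°
+51° (analog 51° ↑): 32 + 51 = 83°
−90° (square ↓): 83 − 90 = -7 → -7 + 360 = 353°
+210° (split-comp 30° ↑): 353 + 210 = 563 → 563 − 360 = 203°
+120° (triadic ↑): 203 + 120 = 323°

323°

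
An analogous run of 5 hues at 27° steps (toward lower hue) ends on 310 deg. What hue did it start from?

58°

4 steps of 27° (toward lower hue) give a net shift of −108°.
Start = end − shift: 310 + 108 = 418 → 418 − 360 = 58°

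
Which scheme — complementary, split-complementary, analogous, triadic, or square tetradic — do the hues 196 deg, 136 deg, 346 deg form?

Sort the hues: 136°, 196°, 346°.
Successive gaps around the wheel: 60°, 150°, 150°.
Two 150° gaps and one 60° gap — a base hue opposite a pair of accents 30° either side of its complement — is the split-complementary pattern.

split-complementary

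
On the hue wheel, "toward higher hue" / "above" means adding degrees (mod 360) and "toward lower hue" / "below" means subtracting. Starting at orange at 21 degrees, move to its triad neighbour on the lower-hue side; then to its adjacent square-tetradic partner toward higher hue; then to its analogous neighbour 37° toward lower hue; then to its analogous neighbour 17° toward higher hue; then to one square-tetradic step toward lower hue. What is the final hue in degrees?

triadic ↓ −120°: 21 − 120 = -99 → -99 + 360 = 261°
square ↑ +90°: 261 + 90 = 351°
analog 37° ↓ −37°: 351 − 37 = 314°
analog 17° ↑ +17°: 314 + 17 = 331°
square ↓ −90°: 331 − 90 = 241°

241°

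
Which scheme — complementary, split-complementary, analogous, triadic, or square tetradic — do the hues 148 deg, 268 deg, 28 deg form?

triadic

Sort the hues: 28°, 148°, 268°.
Successive gaps around the wheel: 120°, 120°, 120°.
Three hues equally spaced 120° apart form a triad.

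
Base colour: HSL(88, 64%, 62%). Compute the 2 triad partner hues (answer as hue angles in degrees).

208° and 328°

A triad places three hues 120° apart.
88 + 120 = 208°
88 + 240 = 328°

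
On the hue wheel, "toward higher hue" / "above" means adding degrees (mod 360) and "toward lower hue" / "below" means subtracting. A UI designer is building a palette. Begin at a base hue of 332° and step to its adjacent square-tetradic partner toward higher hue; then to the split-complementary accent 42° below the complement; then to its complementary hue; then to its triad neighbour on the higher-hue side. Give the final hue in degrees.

332 + 90 = 422 → 422 − 360 = 62°   (square ↑)
62 + 138 = 200°   (split-comp 42° ↓)
200 + 180 = 380 → 380 − 360 = 20°   (complement)
20 + 120 = 140°   (triadic ↑)

140°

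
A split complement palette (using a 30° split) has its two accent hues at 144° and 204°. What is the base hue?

The accents sit 30° either side of the complement, so the complement is their short-arc midpoint on the wheel.
Short-arc midpoint of 144° and 204°: 174°.
Base is 180° from the complement: 174 − 180 = -6 → -6 + 360 = 354°

354°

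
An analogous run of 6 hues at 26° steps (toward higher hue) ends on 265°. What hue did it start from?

135°

5 steps of 26° (toward higher hue) give a net shift of +130°.
Start = end − shift: 265 − 130 = 135°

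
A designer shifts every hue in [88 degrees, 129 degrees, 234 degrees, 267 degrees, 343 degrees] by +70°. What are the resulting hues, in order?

88 + 70 = 158°
129 + 70 = 199°
234 + 70 = 304°
267 + 70 = 337°
343 + 70 = 413 → 413 − 360 = 53°

158°, 199°, 304°, 337°, 53°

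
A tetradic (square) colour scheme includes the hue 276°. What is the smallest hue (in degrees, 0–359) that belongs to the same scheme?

A square tetradic scheme places four hues every 90°.
The full set through 276° is {6°, 96°, 186°, 276°}.

6°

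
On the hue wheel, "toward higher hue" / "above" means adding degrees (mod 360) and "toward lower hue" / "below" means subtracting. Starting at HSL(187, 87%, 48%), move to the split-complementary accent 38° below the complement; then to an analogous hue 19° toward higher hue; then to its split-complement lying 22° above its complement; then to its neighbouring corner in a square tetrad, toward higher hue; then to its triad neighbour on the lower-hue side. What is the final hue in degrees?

160°

+142° (split-comp 38° ↓): 187 + 142 = 329°
+19° (analog 19° ↑): 329 + 19 = 348°
+202° (split-comp 22° ↑): 348 + 202 = 550 → 550 − 360 = 190°
+90° (square ↑): 190 + 90 = 280°
−120° (triadic ↓): 280 − 120 = 160°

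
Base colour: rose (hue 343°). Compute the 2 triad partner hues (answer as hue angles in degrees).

343 + 120 = 463 → 463 − 360 = 103°
343 + 240 = 583 → 583 − 360 = 223°

103° and 223°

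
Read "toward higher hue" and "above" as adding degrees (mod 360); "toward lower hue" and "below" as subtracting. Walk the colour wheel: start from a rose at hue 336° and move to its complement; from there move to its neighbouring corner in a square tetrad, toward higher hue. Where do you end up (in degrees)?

246°

complement +180°: 336 + 180 = 516 → 516 − 360 = 156°
square ↑ +90°: 156 + 90 = 246°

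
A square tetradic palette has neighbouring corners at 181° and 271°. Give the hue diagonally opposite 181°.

A square tetradic scheme places four hues 90° apart; opposite corners are 180° apart.
181 + 180 = 361 → 361 − 360 = 1°

1°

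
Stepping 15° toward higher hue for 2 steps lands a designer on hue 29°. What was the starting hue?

2 steps of 15° (toward higher hue) give a net shift of +30°.
Start = end − shift: 29 − 30 = -1 → -1 + 360 = 359°

359°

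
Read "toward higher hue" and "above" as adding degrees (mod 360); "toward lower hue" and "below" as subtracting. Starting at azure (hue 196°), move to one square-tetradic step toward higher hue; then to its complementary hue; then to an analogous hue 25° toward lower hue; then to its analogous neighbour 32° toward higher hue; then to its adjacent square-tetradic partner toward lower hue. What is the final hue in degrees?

+90° (square ↑): 196 + 90 = 286°
+180° (complement): 286 + 180 = 466 → 466 − 360 = 106°
−25° (analog 25° ↓): 106 − 25 = 81°
+32° (analog 32° ↑): 81 + 32 = 113°
−90° (square ↓): 113 − 90 = 23°

23°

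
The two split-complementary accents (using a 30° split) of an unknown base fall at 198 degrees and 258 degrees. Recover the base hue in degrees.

The accents sit 30° either side of the complement, so the complement is their short-arc midpoint on the wheel.
Short-arc midpoint of 198° and 258°: 228°.
Base is 180° from the complement: 228 − 180 = 48°

48°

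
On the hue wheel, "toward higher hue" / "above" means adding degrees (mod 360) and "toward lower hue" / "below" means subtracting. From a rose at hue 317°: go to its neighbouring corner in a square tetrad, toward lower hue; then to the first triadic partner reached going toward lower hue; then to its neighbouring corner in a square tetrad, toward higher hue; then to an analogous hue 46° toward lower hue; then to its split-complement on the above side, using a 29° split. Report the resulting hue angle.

0°

square ↓ −90°: 317 − 90 = 227°
triadic ↓ −120°: 227 − 120 = 107°
square ↑ +90°: 107 + 90 = 197°
analog 46° ↓ −46°: 197 − 46 = 151°
split-comp 29° ↑ +209°: 151 + 209 = 360 → 360 − 360 = 0°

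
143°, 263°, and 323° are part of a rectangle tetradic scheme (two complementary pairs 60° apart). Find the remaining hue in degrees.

A rectangular tetradic uses two complementary pairs 60° apart: offsets 0°, 60°, 180°, 240°.
Among {143°, 263°, 323°}, 143° and 323° are a 180° pair.
The remaining hue 263° needs its own complement: 263 + 180 = 443 → 443 − 360 = 83°

83°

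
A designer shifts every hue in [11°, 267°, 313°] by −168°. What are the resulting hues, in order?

11 − 168 = -157 → -157 + 360 = 203°
267 − 168 = 99°
313 − 168 = 145°

203°, 99°, 145°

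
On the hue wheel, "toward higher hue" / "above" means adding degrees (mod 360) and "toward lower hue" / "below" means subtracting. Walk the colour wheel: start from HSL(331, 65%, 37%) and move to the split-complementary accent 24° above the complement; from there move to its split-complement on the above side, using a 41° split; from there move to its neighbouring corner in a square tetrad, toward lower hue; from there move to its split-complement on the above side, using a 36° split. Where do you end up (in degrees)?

162°

331 + 204 = 535 → 535 − 360 = 175°   (split-comp 24° ↑)
175 + 221 = 396 → 396 − 360 = 36°   (split-comp 41° ↑)
36 − 90 = -54 → -54 + 360 = 306°   (square ↓)
306 + 216 = 522 → 522 − 360 = 162°   (split-comp 36° ↑)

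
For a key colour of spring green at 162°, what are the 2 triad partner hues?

282° and 42°

A triad places three hues 120° apart.
162 + 120 = 282°
162 + 240 = 402 → 402 − 360 = 42°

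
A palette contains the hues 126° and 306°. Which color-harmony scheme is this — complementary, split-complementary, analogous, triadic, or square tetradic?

complementary

Sort the hues: 126°, 306°.
Successive gaps around the wheel: 180°, 180°.
Two hues 180° apart are complementary.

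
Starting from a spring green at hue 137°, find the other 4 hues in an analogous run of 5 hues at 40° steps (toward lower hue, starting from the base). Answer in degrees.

Analogous hues sit every 40° along the wheel.
137 − 40 = 97°
137 − 80 = 57°
137 − 120 = 17°
137 − 160 = -23 → -23 + 360 = 337°

97°, 57°, 17°, 337°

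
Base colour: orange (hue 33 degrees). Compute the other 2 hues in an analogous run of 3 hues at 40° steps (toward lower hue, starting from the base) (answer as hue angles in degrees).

Analogous hues sit every 40° along the wheel.
33 − 40 = -7 → -7 + 360 = 353°
33 − 80 = -47 → -47 + 360 = 313°

353° and 313°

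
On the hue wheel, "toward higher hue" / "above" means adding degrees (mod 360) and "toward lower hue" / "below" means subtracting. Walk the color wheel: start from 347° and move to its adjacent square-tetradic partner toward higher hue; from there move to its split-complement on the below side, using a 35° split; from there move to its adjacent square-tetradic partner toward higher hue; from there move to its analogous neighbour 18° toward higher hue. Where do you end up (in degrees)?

square ↑ +90°: 347 + 90 = 437 → 437 − 360 = 77°
split-comp 35° ↓ +145°: 77 + 145 = 222°
square ↑ +90°: 222 + 90 = 312°
analog 18° ↑ +18°: 312 + 18 = 330°

330°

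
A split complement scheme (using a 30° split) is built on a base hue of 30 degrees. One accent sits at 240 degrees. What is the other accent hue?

180°

Split-complementary hues sit 30° either side of the complement.
Complement of the base 30°: 30 + 180 = 210°
The given accent 240° is 30° one side of 210°; the other accent sits 30° the other side: 210 − 30 = 180°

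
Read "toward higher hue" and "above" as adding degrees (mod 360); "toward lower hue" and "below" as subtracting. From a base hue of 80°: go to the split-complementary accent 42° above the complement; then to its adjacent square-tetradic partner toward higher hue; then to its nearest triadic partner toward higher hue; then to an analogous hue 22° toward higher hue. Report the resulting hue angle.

80 + 222 = 302°   (split-comp 42° ↑)
302 + 90 = 392 → 392 − 360 = 32°   (square ↑)
32 + 120 = 152°   (triadic ↑)
152 + 22 = 174°   (analog 22° ↑)

174°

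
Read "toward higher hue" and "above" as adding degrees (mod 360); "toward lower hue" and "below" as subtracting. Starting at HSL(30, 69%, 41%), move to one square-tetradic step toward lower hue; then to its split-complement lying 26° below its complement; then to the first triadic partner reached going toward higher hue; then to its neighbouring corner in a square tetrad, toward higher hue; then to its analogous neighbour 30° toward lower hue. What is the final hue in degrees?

274°

30 − 90 = -60 → -60 + 360 = 300°   (square ↓)
300 + 154 = 454 → 454 − 360 = 94°   (split-comp 26° ↓)
94 + 120 = 214°   (triadic ↑)
214 + 90 = 304°   (square ↑)
304 − 30 = 274°   (analog 30° ↓)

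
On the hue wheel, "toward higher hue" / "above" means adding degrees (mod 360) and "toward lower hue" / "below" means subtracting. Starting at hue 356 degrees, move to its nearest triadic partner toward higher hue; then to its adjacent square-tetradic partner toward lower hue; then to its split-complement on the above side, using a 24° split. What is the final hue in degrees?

triadic ↑ +120°: 356 + 120 = 476 → 476 − 360 = 116°
square ↓ −90°: 116 − 90 = 26°
split-comp 24° ↑ +204°: 26 + 204 = 230°

230°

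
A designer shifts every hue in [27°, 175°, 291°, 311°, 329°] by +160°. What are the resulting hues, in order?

27 + 160 = 187°
175 + 160 = 335°
291 + 160 = 451 → 451 − 360 = 91°
311 + 160 = 471 → 471 − 360 = 111°
329 + 160 = 489 → 489 − 360 = 129°

187°, 335°, 91°, 111°, 129°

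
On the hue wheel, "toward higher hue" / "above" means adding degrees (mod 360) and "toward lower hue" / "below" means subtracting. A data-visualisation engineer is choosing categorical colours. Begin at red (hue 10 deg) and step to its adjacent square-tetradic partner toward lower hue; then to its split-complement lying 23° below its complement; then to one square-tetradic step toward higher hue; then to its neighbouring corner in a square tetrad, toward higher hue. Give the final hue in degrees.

257°

−90° (square ↓): 10 − 90 = -80 → -80 + 360 = 280°
+157° (split-comp 23° ↓): 280 + 157 = 437 → 437 − 360 = 77°
+90° (square ↑): 77 + 90 = 167°
+90° (square ↑): 167 + 90 = 257°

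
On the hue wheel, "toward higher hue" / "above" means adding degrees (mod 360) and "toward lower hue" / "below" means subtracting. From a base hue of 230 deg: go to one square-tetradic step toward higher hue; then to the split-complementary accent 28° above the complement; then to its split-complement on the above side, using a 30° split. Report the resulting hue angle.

18°

+90° (square ↑): 230 + 90 = 320°
+208° (split-comp 28° ↑): 320 + 208 = 528 → 528 − 360 = 168°
+210° (split-comp 30° ↑): 168 + 210 = 378 → 378 − 360 = 18°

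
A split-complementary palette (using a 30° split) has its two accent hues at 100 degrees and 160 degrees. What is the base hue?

The accents sit 30° either side of the complement, so the complement is their short-arc midpoint on the wheel.
Short-arc midpoint of 100° and 160°: 130°.
Base is 180° from the complement: 130 − 180 = -50 → -50 + 360 = 310°

310°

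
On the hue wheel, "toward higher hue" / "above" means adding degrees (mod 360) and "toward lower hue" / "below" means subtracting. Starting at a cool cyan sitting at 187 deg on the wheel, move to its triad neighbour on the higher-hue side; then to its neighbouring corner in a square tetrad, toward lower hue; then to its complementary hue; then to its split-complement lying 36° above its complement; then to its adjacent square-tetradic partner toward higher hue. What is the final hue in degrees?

343°

+120° (triadic ↑): 187 + 120 = 307°
−90° (square ↓): 307 − 90 = 217°
+180° (complement): 217 + 180 = 397 → 397 − 360 = 37°
+216° (split-comp 36° ↑): 37 + 216 = 253°
+90° (square ↑): 253 + 90 = 343°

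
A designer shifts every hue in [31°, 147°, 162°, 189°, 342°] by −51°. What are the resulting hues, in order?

31 − 51 = -20 → -20 + 360 = 340°
147 − 51 = 96°
162 − 51 = 111°
189 − 51 = 138°
342 − 51 = 291°

340°, 96°, 111°, 138°, 291°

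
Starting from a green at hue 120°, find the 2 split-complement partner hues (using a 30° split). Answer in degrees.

Split-complementary hues sit 30° either side of the complement.
Complement of 120°: 120 + 180 = 300°
300 − 30 = 270°
300 + 30 = 330°

270° and 330°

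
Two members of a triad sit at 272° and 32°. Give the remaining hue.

152°

A triad spaces three hues 120° apart.
The full set is {32°, 152°, 272°}.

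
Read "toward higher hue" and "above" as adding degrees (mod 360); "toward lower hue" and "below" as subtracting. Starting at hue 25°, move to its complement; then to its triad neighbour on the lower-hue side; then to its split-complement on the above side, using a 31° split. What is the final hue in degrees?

296°

+180° (complement): 25 + 180 = 205°
−120° (triadic ↓): 205 − 120 = 85°
+211° (split-comp 31° ↑): 85 + 211 = 296°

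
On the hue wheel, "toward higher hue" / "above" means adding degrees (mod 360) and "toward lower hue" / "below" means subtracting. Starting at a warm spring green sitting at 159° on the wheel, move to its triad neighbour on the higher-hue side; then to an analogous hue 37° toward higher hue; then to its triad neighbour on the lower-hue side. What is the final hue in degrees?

196°

triadic ↑ +120°: 159 + 120 = 279°
analog 37° ↑ +37°: 279 + 37 = 316°
triadic ↓ −120°: 316 − 120 = 196°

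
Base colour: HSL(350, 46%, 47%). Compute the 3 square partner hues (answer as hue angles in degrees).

A square tetradic scheme places four hues every 90°.
350 + 90 = 440 → 440 − 360 = 80°
350 + 180 = 530 → 530 − 360 = 170°
350 + 270 = 620 → 620 − 360 = 260°

80°, 170°, and 260°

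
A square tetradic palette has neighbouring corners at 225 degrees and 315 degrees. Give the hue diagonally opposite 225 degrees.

A square tetradic scheme places four hues 90° apart; opposite corners are 180° apart.
225 + 180 = 405 → 405 − 360 = 45°

45°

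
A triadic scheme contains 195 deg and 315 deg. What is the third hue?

A triad spaces three hues 120° apart.
The full set is {75°, 195°, 315°}.

75°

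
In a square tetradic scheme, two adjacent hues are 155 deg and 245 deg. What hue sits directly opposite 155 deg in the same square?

335°

A square tetradic scheme places four hues 90° apart; opposite corners are 180° apart.
155 + 180 = 335°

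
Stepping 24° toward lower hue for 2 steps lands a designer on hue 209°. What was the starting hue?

257°

2 steps of 24° (toward lower hue) give a net shift of −48°.
Start = end − shift: 209 + 48 = 257°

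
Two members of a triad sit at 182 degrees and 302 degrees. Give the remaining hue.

62°

A triad spaces three hues 120° apart.
The full set is {62°, 182°, 302°}.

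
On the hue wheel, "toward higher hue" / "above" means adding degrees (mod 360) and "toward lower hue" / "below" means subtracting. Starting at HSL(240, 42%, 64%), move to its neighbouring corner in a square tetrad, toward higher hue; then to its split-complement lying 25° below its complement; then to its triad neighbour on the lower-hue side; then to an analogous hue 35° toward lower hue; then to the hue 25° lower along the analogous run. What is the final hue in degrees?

240 + 90 = 330°   (square ↑)
330 + 155 = 485 → 485 − 360 = 125°   (split-comp 25° ↓)
125 − 120 = 5°   (triadic ↓)
5 − 35 = -30 → -30 + 360 = 330°   (analog 35° ↓)
330 − 25 = 305°   (analog 25° ↓)

305°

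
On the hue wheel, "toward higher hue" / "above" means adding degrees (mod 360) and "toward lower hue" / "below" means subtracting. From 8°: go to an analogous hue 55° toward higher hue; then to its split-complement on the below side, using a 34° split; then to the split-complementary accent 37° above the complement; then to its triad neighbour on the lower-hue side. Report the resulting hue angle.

306°

8 + 55 = 63°   (analog 55° ↑)
63 + 146 = 209°   (split-comp 34° ↓)
209 + 217 = 426 → 426 − 360 = 66°   (split-comp 37° ↑)
66 − 120 = -54 → -54 + 360 = 306°   (triadic ↓)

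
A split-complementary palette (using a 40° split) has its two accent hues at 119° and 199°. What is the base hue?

The accents sit 40° either side of the complement, so the complement is their short-arc midpoint on the wheel.
Short-arc midpoint of 119° and 199°: 159°.
Base is 180° from the complement: 159 − 180 = -21 → -21 + 360 = 339°

339°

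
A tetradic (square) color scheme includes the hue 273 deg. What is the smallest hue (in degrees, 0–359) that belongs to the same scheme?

3°

A square tetradic scheme places four hues every 90°.
The full set through 273° is {3°, 93°, 183°, 273°}.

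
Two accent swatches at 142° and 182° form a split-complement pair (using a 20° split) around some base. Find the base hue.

The accents sit 20° either side of the complement, so the complement is their short-arc midpoint on the wheel.
Short-arc midpoint of 142° and 182°: 162°.
Base is 180° from the complement: 162 − 180 = -18 → -18 + 360 = 342°

342°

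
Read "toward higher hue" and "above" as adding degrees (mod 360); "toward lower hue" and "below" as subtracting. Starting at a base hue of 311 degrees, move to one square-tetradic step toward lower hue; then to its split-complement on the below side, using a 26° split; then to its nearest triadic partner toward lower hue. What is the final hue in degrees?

311 − 90 = 221°   (square ↓)
221 + 154 = 375 → 375 − 360 = 15°   (split-comp 26° ↓)
15 − 120 = -105 → -105 + 360 = 255°   (triadic ↓)

255°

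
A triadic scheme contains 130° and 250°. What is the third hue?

10°

A triad spaces three hues 120° apart.
The full set is {10°, 130°, 250°}.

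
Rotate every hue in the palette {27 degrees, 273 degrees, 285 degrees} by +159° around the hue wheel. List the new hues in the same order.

27 + 159 = 186°
273 + 159 = 432 → 432 − 360 = 72°
285 + 159 = 444 → 444 − 360 = 84°

186°, 72°, 84°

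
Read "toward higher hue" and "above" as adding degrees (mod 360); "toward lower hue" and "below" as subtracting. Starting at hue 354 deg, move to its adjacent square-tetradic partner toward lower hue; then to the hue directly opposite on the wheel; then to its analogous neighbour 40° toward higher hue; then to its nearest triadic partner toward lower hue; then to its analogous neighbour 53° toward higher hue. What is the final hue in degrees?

57°

square ↓ −90°: 354 − 90 = 264°
complement +180°: 264 + 180 = 444 → 444 − 360 = 84°
analog 40° ↑ +40°: 84 + 40 = 124°
triadic ↓ −120°: 124 − 120 = 4°
analog 53° ↑ +53°: 4 + 53 = 57°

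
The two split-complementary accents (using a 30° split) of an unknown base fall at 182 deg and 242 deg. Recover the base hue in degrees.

32°

The accents sit 30° either side of the complement, so the complement is their short-arc midpoint on the wheel.
Short-arc midpoint of 182° and 242°: 212°.
Base is 180° from the complement: 212 − 180 = 32°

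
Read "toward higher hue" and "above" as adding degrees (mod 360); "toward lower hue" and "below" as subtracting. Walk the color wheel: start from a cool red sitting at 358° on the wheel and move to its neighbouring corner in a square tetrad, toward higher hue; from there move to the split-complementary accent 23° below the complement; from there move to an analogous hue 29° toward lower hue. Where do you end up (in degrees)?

+90° (square ↑): 358 + 90 = 448 → 448 − 360 = 88°
+157° (split-comp 23° ↓): 88 + 157 = 245°
−29° (analog 29° ↓): 245 − 29 = 216°

216°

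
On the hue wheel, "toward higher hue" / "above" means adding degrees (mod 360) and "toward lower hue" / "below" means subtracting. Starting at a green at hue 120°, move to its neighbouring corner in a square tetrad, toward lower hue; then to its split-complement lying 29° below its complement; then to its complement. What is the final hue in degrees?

−90° (square ↓): 120 − 90 = 30°
+151° (split-comp 29° ↓): 30 + 151 = 181°
+180° (complement): 181 + 180 = 361 → 361 − 360 = 1°

1°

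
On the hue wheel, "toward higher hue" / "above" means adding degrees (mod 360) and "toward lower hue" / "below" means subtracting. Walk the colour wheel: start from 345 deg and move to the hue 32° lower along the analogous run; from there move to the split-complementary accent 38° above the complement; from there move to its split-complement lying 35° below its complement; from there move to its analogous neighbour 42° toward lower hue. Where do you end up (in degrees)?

274°

345 − 32 = 313°   (analog 32° ↓)
313 + 218 = 531 → 531 − 360 = 171°   (split-comp 38° ↑)
171 + 145 = 316°   (split-comp 35° ↓)
316 − 42 = 274°   (analog 42° ↓)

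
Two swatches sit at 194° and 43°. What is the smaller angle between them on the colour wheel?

|194 − 43| = 151.
151 ≤ 180, so the shorter arc is 151°.

151°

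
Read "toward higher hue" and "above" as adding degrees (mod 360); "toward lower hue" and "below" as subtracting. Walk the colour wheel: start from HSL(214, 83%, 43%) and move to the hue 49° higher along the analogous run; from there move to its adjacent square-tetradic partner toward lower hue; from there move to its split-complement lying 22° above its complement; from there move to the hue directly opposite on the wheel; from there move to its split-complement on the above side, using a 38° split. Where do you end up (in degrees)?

53°

+49° (analog 49° ↑): 214 + 49 = 263°
−90° (square ↓): 263 − 90 = 173°
+202° (split-comp 22° ↑): 173 + 202 = 375 → 375 − 360 = 15°
+180° (complement): 15 + 180 = 195°
+218° (split-comp 38° ↑): 195 + 218 = 413 → 413 − 360 = 53°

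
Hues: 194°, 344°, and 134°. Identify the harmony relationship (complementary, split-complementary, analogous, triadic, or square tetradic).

Sort the hues: 134°, 194°, 344°.
Successive gaps around the wheel: 60°, 150°, 150°.
Two 150° gaps and one 60° gap — a base hue opposite a pair of accents 30° either side of its complement — is the split-complementary pattern.

split-complementary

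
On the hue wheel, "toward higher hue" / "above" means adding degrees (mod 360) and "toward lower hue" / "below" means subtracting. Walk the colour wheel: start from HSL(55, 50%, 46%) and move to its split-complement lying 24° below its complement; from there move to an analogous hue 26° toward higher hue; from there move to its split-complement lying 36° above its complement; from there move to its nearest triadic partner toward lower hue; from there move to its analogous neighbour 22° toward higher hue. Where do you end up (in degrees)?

55 + 156 = 211°   (split-comp 24° ↓)
211 + 26 = 237°   (analog 26° ↑)
237 + 216 = 453 → 453 − 360 = 93°   (split-comp 36° ↑)
93 − 120 = -27 → -27 + 360 = 333°   (triadic ↓)
333 + 22 = 355°   (analog 22° ↑)

355°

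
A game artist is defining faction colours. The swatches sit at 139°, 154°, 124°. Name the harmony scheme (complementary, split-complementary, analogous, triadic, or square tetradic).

analogous

Sort the hues: 124°, 139°, 154°.
Successive gaps around the wheel: 15°, 15°, 330°.
A run of hues at equal small steps (15°) with one large closing gap is an analogous group.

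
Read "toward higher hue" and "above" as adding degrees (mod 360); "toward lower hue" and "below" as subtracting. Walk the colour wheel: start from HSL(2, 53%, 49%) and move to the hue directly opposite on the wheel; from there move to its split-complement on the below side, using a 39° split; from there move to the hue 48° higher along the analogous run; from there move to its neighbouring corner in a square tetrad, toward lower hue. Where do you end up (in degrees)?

281°

+180° (complement): 2 + 180 = 182°
+141° (split-comp 39° ↓): 182 + 141 = 323°
+48° (analog 48° ↑): 323 + 48 = 371 → 371 − 360 = 11°
−90° (square ↓): 11 − 90 = -79 → -79 + 360 = 281°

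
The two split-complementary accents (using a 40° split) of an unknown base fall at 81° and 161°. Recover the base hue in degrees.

301°

The accents sit 40° either side of the complement, so the complement is their short-arc midpoint on the wheel.
Short-arc midpoint of 81° and 161°: 121°.
Base is 180° from the complement: 121 − 180 = -59 → -59 + 360 = 301°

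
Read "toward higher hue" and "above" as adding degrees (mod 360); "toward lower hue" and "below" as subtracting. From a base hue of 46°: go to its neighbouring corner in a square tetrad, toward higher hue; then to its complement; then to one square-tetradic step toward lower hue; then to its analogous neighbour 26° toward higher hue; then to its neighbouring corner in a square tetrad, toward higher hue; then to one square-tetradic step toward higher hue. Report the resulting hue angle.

46 + 90 = 136°   (square ↑)
136 + 180 = 316°   (complement)
316 − 90 = 226°   (square ↓)
226 + 26 = 252°   (analog 26° ↑)
252 + 90 = 342°   (square ↑)
342 + 90 = 432 → 432 − 360 = 72°   (square ↑)

72°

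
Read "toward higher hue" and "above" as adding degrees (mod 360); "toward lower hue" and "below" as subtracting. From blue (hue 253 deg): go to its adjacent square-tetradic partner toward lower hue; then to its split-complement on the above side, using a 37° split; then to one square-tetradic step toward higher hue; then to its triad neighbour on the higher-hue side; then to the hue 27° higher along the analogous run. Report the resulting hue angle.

−90° (square ↓): 253 − 90 = 163°
+217° (split-comp 37° ↑): 163 + 217 = 380 → 380 − 360 = 20°
+90° (square ↑): 20 + 90 = 110°
+120° (triadic ↑): 110 + 120 = 230°
+27° (analog 27° ↑): 230 + 27 = 257°

257°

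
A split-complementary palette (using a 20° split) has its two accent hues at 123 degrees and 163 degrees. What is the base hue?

323°

The accents sit 20° either side of the complement, so the complement is their short-arc midpoint on the wheel.
Short-arc midpoint of 123° and 163°: 143°.
Base is 180° from the complement: 143 − 180 = -37 → -37 + 360 = 323°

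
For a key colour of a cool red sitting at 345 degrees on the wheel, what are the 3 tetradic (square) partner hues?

A square tetradic scheme places four hues every 90°.
345 + 90 = 435 → 435 − 360 = 75°
345 + 180 = 525 → 525 − 360 = 165°
345 + 270 = 615 → 615 − 360 = 255°

75°, 165°, and 255°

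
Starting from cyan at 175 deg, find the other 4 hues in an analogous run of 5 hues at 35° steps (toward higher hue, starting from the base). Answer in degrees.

210°, 245°, 280° and 315°

Analogous hues sit every 35° along the wheel.
175 + 35 = 210°
175 + 70 = 245°
175 + 105 = 280°
175 + 140 = 315°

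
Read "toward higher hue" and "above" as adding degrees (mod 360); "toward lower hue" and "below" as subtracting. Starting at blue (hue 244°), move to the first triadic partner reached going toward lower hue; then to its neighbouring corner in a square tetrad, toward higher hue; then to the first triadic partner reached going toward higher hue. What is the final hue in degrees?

triadic ↓ −120°: 244 − 120 = 124°
square ↑ +90°: 124 + 90 = 214°
triadic ↑ +120°: 214 + 120 = 334°

334°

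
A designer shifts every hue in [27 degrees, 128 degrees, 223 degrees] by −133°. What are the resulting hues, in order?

27 − 133 = -106 → -106 + 360 = 254°
128 − 133 = -5 → -5 + 360 = 355°
223 − 133 = 90°

254°, 355°, 90°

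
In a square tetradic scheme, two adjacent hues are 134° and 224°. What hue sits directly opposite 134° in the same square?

A square tetradic scheme places four hues 90° apart; opposite corners are 180° apart.
134 + 180 = 314°

314°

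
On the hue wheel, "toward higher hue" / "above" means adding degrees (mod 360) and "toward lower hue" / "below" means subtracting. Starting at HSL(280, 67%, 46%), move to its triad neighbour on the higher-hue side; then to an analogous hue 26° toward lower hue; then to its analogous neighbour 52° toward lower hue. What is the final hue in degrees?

triadic ↑ +120°: 280 + 120 = 400 → 400 − 360 = 40°
analog 26° ↓ −26°: 40 − 26 = 14°
analog 52° ↓ −52°: 14 − 52 = -38 → -38 + 360 = 322°

322°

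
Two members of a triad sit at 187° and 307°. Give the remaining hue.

A triad spaces three hues 120° apart.
The full set is {67°, 187°, 307°}.

67°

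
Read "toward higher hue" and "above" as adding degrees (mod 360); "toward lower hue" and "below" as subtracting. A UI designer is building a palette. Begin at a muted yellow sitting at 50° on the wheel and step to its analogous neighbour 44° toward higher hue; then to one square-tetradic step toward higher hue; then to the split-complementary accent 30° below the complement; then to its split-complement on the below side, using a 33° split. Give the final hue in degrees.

121°

50 + 44 = 94°   (analog 44° ↑)
94 + 90 = 184°   (square ↑)
184 + 150 = 334°   (split-comp 30° ↓)
334 + 147 = 481 → 481 − 360 = 121°   (split-comp 33° ↓)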